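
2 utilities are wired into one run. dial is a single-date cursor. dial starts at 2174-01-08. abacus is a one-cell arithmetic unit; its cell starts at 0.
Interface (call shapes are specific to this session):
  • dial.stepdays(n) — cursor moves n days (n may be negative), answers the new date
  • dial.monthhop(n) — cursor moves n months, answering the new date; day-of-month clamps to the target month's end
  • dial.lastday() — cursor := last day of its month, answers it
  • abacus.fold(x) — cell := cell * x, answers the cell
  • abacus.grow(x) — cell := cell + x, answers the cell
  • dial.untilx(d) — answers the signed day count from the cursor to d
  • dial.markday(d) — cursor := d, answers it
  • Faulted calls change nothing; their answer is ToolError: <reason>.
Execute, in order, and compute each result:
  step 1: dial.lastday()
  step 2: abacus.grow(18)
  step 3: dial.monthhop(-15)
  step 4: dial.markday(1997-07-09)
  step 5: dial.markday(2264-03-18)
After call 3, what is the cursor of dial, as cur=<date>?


>>> lastday
:: 2174-01-31
>>> grow x=18
:: 18
>>> monthhop n=-15
:: 2172-10-31
>>> markday d=1997-07-09
:: 1997-07-09
>>> markday d=2264-03-18
:: 2264-03-18

Answer: cur=2172-10-31


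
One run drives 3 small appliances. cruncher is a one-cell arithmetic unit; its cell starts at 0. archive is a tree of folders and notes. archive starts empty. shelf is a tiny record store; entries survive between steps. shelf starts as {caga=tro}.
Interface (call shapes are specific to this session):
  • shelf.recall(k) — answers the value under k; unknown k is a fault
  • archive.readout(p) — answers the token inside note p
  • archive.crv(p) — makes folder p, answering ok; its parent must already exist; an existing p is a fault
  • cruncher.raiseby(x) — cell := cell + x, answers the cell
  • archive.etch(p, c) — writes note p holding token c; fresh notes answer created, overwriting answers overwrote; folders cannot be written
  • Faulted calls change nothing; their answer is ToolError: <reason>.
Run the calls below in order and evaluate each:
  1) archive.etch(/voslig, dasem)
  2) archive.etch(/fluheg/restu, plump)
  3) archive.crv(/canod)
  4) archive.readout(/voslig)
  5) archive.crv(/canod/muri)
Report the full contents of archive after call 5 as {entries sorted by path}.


Answer: {canod/, canod/muri/, voslig=dasem}

Derivation:
==> etch(/voslig, dasem)
<== created
==> etch(/fluheg/restu, plump)
<== ToolError: no parent
==> crv(/canod)
<== ok
==> readout(/voslig)
<== dasem
==> crv(/canod/muri)
<== ok


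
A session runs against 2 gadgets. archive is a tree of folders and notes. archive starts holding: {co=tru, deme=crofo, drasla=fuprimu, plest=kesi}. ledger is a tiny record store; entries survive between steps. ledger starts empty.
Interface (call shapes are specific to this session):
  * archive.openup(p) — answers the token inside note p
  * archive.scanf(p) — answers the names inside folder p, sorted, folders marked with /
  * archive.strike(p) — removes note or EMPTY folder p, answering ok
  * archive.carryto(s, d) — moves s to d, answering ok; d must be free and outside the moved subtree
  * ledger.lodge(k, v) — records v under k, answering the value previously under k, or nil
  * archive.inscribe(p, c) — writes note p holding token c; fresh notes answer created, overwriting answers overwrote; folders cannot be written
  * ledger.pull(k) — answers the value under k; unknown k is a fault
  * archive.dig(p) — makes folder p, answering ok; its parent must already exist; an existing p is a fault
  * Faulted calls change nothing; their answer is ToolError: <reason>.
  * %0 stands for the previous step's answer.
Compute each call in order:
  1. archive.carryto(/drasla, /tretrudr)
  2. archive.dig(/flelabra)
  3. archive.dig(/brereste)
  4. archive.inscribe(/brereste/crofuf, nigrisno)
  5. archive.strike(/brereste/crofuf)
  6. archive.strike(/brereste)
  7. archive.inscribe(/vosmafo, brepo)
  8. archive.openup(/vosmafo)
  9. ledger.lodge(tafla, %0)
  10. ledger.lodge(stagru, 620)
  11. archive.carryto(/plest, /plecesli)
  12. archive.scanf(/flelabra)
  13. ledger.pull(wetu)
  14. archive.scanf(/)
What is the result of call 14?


>>> carryto s: /drasla d: /tretrudr
:: ok
>>> dig p: /flelabra
:: ok
>>> dig p: /brereste
:: ok
>>> inscribe p: /brereste/crofuf c: nigrisno
:: created
>>> strike p: /brereste/crofuf
:: ok
>>> strike p: /brereste
:: ok
>>> inscribe p: /vosmafo c: brepo
:: created
>>> openup p: /vosmafo
:: brepo
>>> lodge k: tafla v: %0
:: nil
>>> lodge k: stagru v: 620
:: nil
>>> carryto s: /plest d: /plecesli
:: ok
>>> scanf p: /flelabra
:: []
>>> pull k: wetu
:: ToolError: no such key wetu
>>> scanf p: /
:: [co, deme, flelabra/, plecesli, tretrudr, vosmafo]

Answer: [co, deme, flelabra/, plecesli, tretrudr, vosmafo]


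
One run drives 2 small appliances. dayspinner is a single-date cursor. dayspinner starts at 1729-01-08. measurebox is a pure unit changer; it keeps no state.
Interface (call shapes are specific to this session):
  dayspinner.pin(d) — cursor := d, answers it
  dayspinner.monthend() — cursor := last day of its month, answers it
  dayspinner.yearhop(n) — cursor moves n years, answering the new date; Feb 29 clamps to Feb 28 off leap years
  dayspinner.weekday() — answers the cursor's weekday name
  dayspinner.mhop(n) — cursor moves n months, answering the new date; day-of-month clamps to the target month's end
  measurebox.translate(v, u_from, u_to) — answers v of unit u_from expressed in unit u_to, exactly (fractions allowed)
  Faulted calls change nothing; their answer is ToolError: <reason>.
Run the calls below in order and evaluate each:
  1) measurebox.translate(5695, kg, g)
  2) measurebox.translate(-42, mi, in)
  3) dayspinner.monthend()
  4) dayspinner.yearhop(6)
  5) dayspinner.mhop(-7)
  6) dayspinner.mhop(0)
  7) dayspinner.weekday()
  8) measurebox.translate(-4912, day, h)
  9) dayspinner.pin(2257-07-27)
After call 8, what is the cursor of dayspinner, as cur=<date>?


Answer: cur=1734-06-30

Derivation:
CALL measurebox.translate[v='5695'; u_from='kg'; u_to='g']
RET  5695000
CALL measurebox.translate[v='-42'; u_from='mi'; u_to='in']
RET  -2661120
CALL dayspinner.monthend[]
RET  1729-01-31
CALL dayspinner.yearhop[n='6']
RET  1735-01-31
CALL dayspinner.mhop[n='-7']
RET  1734-06-30
CALL dayspinner.mhop[n='0']
RET  1734-06-30
CALL dayspinner.weekday[]
RET  Wednesday
CALL measurebox.translate[v='-4912'; u_from='day'; u_to='h']
RET  -117888
CALL dayspinner.pin[d='2257-07-27']
RET  2257-07-27


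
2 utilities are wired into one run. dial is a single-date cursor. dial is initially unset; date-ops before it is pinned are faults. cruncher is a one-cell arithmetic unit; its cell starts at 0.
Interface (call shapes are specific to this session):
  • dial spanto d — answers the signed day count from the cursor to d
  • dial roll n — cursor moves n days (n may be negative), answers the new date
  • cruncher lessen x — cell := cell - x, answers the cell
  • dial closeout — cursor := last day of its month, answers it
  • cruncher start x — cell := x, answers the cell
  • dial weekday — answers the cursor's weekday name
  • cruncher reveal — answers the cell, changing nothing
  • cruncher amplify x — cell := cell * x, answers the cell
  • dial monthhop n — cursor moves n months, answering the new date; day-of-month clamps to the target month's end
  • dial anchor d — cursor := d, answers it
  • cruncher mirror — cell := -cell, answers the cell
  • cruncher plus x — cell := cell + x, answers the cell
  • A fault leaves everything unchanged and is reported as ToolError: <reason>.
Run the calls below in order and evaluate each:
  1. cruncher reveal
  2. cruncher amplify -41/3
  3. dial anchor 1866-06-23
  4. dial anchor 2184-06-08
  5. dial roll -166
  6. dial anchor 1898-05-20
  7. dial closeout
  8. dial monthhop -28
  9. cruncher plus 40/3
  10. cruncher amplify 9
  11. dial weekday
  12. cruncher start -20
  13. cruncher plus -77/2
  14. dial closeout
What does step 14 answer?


-- 1. cruncher reveal() == 0
-- 2. cruncher amplify(x→-41/3) == 0
-- 3. dial anchor(d→1866-06-23) == 1866-06-23
-- 4. dial anchor(d→2184-06-08) == 2184-06-08
-- 5. dial roll(n→-166) == 2183-12-25
-- 6. dial anchor(d→1898-05-20) == 1898-05-20
-- 7. dial closeout() == 1898-05-31
-- 8. dial monthhop(n→-28) == 1896-01-31
-- 9. cruncher plus(x→40/3) == 40/3
-- 10. cruncher amplify(x→9) == 120
-- 11. dial weekday() == Friday
-- 12. cruncher start(x→-20) == -20
-- 13. cruncher plus(x→-77/2) == -117/2
-- 14. dial closeout() == 1896-01-31

Answer: 1896-01-31


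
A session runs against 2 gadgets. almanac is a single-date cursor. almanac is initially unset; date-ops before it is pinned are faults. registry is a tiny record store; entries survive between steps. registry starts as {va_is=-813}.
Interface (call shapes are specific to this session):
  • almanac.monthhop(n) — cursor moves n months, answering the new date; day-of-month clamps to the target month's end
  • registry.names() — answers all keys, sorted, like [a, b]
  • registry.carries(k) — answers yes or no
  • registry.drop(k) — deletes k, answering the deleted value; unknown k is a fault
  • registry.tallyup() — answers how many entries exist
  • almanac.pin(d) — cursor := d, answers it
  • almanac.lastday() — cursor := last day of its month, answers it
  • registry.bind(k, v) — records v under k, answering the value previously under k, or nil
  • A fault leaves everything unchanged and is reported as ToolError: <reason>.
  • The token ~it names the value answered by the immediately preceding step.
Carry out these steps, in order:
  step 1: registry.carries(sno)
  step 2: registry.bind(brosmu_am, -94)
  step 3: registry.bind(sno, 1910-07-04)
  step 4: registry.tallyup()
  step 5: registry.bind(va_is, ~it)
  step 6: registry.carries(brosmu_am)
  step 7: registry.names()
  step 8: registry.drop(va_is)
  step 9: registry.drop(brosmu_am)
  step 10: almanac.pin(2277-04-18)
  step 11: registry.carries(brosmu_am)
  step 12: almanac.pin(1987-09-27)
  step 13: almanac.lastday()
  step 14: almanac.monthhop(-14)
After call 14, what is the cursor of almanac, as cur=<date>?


Answer: cur=1986-07-30

Derivation:
Invoking registry.carries with k: sno, giving no.
I invoke registry.bind with k: brosmu_am, v: -94, and observe nil.
Calling registry.bind with k: sno, v: 1910-07-04: nil.
Invoking registry.tallyup, → 3.
Now I run registry.bind with k: va_is, v: ~it, yielding -813.
Next I call registry.carries with k: brosmu_am, — result: yes.
Using registry.names, giving [brosmu_am, sno, va_is].
I call registry.drop with k: va_is, → 3.
I use registry.drop with k: brosmu_am, which returns -94.
I run almanac.pin with d: 2277-04-18, which returns 2277-04-18.
Then registry.carries with k: brosmu_am, and get no.
I try almanac.pin with d: 1987-09-27, → 1987-09-27.
Using almanac.lastday(), giving 1987-09-30.
Calling almanac.monthhop with n: -14: 1986-07-30.


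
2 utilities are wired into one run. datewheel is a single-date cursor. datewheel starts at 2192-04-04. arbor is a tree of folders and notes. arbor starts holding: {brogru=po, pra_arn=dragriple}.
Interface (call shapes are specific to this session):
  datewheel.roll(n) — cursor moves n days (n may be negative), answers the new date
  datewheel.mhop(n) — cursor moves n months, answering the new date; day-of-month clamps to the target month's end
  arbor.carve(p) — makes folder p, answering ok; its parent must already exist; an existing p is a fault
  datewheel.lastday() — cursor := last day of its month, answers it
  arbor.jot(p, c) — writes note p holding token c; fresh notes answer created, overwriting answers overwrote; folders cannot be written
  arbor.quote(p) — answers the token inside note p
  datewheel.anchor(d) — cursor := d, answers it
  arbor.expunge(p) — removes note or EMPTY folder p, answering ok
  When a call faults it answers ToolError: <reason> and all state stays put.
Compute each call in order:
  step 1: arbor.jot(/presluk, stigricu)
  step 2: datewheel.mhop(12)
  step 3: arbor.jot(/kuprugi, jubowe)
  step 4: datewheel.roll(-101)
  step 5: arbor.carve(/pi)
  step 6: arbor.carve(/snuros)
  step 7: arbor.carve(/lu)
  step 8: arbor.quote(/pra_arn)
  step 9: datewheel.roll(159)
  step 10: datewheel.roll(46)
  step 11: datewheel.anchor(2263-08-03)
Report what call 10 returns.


Answer: 2193-07-17

Derivation:
Now I run arbor.jot(p: /presluk, c: stigricu): created.
I use datewheel.mhop(n: 12), and observe 2193-04-04.
Invoking arbor.jot(p: /kuprugi, c: jubowe), which returns created.
Calling datewheel.roll(n: -101), and see 2192-12-24.
I use arbor.carve(p: /pi), yielding ok.
I call arbor.carve(p: /snuros), giving ok.
Then arbor.carve(p: /lu), yielding ok.
I use arbor.quote(p: /pra_arn), — result: dragriple.
Then datewheel.roll(n: 159), and see 2193-06-01.
I run datewheel.roll(n: 46), — result: 2193-07-17.
Invoking datewheel.anchor(d: 2263-08-03), yielding 2263-08-03.


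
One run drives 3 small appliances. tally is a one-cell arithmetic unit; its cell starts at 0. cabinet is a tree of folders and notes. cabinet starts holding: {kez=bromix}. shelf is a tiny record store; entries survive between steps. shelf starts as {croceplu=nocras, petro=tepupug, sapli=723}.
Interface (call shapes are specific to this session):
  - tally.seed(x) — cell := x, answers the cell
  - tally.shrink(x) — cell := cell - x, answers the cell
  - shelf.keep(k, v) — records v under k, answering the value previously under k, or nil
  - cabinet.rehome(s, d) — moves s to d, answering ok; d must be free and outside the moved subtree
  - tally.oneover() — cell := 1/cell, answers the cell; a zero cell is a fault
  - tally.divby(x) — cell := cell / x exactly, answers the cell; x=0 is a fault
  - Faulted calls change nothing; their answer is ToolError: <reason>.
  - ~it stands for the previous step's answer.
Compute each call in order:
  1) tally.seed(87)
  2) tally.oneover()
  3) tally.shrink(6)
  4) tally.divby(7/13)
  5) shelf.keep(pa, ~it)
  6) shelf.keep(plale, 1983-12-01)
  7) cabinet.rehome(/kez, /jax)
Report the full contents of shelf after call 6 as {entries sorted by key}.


Answer: {croceplu=nocras, pa=-6773/609, petro=tepupug, plale=1983-12-01, sapli=723}

Derivation:
>>> tally.seed 87
:: 87
>>> tally.oneover
:: 1/87
>>> tally.shrink 6
:: -521/87
>>> tally.divby 7/13
:: -6773/609
>>> shelf.keep pa ~it
:: nil
>>> shelf.keep plale 1983-12-01
:: nil
>>> cabinet.rehome /kez /jax
:: ok


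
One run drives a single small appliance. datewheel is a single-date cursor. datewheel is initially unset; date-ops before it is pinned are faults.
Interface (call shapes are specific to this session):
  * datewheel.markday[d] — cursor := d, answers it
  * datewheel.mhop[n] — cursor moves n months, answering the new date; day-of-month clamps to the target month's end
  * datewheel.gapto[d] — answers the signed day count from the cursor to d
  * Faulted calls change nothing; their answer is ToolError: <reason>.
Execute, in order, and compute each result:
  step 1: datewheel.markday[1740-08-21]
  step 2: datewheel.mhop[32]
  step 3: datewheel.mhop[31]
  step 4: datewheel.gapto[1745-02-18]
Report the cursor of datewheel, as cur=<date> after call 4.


Answer: cur=1745-11-21

Derivation:
I try datewheel.markday on 1740-08-21, and see 1740-08-21.
I try datewheel.mhop on 32, yielding 1743-04-21.
Calling datewheel.mhop on 31, and observe 1745-11-21.
I try datewheel.gapto on 1745-02-18: -276.


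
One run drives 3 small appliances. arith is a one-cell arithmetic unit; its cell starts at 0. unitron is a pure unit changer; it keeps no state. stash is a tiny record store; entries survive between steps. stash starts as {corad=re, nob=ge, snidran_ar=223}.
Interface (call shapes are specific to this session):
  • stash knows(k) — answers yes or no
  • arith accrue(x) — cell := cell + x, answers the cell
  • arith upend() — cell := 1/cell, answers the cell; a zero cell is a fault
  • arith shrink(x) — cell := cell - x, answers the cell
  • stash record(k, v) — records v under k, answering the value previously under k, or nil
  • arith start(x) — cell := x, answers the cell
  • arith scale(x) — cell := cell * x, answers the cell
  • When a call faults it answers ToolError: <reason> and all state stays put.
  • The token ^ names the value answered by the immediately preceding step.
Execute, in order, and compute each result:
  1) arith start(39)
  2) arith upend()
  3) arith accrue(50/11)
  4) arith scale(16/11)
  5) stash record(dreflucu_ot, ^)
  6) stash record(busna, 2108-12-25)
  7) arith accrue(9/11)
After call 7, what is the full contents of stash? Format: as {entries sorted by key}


Answer: {busna=2108-12-25, corad=re, dreflucu_ot=31376/4719, nob=ge, snidran_ar=223}

Derivation:
I run arith start using x='39', and see 39.
Invoking arith upend(), giving 1/39.
Next I call arith accrue using x='50/11', which returns 1961/429.
I try arith scale using x='16/11', and get 31376/4719.
Now I run stash record using k='dreflucu_ot', v='^', and get nil.
I call stash record using k='busna', v='2108-12-25', — result: nil.
I call arith accrue using x='9/11', → 35237/4719.


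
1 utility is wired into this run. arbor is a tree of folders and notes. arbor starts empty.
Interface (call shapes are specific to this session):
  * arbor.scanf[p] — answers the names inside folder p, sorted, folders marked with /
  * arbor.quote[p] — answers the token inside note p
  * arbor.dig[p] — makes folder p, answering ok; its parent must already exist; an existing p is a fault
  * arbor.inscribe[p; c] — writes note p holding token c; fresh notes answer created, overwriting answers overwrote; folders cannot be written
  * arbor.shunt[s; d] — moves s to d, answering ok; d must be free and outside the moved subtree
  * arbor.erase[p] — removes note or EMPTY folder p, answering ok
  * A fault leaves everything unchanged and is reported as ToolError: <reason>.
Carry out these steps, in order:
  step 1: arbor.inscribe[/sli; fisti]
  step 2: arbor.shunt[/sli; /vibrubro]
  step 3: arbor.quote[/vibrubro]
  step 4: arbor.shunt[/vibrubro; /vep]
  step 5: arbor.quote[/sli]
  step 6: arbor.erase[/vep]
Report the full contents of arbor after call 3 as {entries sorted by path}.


-> inscribe(p: /sli, c: fisti)
<- created
-> shunt(s: /sli, d: /vibrubro)
<- ok
-> quote(p: /vibrubro)
<- fisti
-> shunt(s: /vibrubro, d: /vep)
<- ok
-> quote(p: /sli)
<- ToolError: not found
-> erase(p: /vep)
<- ok

Answer: {vibrubro=fisti}


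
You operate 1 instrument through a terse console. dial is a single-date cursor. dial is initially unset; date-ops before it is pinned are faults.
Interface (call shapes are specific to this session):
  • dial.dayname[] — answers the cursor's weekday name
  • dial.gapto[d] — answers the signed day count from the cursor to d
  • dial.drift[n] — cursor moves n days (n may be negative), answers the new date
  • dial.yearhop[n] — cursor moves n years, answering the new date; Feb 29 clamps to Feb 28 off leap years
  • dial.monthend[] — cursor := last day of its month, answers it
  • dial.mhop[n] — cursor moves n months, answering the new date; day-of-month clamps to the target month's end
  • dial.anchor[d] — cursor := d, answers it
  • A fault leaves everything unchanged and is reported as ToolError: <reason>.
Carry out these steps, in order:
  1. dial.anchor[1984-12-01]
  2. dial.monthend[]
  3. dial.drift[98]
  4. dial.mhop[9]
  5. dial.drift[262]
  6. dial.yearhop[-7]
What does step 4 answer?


==> dial.anchor(1984-12-01)
<== 1984-12-01
==> dial.monthend()
<== 1984-12-31
==> dial.drift(98)
<== 1985-04-08
==> dial.mhop(9)
<== 1986-01-08
==> dial.drift(262)
<== 1986-09-27
==> dial.yearhop(-7)
<== 1979-09-27

Answer: 1986-01-08


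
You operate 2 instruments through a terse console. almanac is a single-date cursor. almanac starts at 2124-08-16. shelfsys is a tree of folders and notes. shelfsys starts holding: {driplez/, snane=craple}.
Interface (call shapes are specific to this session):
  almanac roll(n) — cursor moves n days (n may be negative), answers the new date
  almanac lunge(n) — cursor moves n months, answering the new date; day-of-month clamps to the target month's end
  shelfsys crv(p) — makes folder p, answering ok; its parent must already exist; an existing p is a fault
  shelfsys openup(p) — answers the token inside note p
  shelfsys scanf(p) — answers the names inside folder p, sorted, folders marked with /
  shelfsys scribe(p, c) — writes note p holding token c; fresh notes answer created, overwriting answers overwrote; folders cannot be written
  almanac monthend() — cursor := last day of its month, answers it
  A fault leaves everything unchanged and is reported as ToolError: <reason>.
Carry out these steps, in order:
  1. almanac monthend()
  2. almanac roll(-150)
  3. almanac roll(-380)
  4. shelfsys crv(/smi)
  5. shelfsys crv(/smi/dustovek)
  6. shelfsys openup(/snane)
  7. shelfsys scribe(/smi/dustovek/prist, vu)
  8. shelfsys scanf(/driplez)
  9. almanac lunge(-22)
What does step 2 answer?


Using almanac monthend, → 2124-08-31.
I call almanac roll using n=-150, — result: 2124-04-03.
I run almanac roll using n=-380, and observe 2123-03-20.
I invoke shelfsys crv using p=/smi, giving ok.
I call shelfsys crv using p=/smi/dustovek, and observe ok.
Invoking shelfsys openup using p=/snane, giving craple.
I run shelfsys scribe using p=/smi/dustovek/prist, c=vu, yielding created.
Next I call shelfsys scanf using p=/driplez, giving [].
I try almanac lunge using n=-22, → 2121-05-20.

Answer: 2124-04-03


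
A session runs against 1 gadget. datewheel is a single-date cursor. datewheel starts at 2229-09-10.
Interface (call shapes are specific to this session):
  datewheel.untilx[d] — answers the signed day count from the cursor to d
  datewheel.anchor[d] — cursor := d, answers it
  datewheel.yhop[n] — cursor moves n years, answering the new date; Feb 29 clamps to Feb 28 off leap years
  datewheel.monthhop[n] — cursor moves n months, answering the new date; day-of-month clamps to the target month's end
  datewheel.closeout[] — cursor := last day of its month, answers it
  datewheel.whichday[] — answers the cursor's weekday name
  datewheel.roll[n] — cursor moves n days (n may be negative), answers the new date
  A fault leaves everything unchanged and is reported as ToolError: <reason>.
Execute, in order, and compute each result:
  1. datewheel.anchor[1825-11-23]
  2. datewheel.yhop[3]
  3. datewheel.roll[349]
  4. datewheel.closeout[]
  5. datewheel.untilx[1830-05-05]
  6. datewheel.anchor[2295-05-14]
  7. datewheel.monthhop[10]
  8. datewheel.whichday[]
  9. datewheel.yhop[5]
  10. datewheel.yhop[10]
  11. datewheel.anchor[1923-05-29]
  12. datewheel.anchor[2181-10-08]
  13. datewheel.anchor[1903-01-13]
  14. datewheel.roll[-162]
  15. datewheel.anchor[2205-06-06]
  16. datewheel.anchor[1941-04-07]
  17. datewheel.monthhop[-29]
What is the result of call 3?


Answer: 1829-11-07

Derivation:
I invoke datewheel.anchor passing d→1825-11-23, giving 1825-11-23.
Using datewheel.yhop passing n→3, and get 1828-11-23.
Next I call datewheel.roll passing n→349, and get 1829-11-07.
I use datewheel.closeout(), yielding 1829-11-30.
Then datewheel.untilx passing d→1830-05-05, and see 156.
Next I call datewheel.anchor passing d→2295-05-14, — result: 2295-05-14.
Invoking datewheel.monthhop passing n→10, giving 2296-03-14.
I run datewheel.whichday(), → Saturday.
Calling datewheel.yhop passing n→5, → 2301-03-14.
Next I call datewheel.yhop passing n→10, giving 2311-03-14.
Then datewheel.anchor passing d→1923-05-29, yielding 1923-05-29.
I run datewheel.anchor passing d→2181-10-08, yielding 2181-10-08.
I invoke datewheel.anchor passing d→1903-01-13, — result: 1903-01-13.
I use datewheel.roll passing n→-162: 1902-08-04.
Calling datewheel.anchor passing d→2205-06-06, and get 2205-06-06.
I use datewheel.anchor passing d→1941-04-07, — result: 1941-04-07.
Invoking datewheel.monthhop passing n→-29, and get 1938-11-07.


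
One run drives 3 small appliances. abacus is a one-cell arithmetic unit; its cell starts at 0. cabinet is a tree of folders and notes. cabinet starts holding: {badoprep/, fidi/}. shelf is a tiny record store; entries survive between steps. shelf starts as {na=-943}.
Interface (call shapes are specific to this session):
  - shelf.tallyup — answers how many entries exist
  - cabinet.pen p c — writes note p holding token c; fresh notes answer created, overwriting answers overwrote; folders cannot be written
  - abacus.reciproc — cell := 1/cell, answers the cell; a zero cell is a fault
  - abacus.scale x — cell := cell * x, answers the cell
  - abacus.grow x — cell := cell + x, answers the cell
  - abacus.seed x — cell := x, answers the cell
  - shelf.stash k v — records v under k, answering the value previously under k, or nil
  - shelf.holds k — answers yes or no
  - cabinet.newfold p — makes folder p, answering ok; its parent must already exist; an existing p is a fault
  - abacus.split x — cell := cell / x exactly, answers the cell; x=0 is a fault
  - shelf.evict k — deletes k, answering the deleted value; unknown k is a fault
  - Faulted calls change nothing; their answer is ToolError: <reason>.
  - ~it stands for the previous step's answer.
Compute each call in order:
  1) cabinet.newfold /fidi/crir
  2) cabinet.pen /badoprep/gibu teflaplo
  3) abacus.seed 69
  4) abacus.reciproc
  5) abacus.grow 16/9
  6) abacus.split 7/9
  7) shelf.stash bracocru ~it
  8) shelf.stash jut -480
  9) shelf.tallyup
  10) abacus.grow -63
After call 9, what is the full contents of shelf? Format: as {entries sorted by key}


Now I run cabinet.newfold with p→/fidi/crir, and get ok.
I call cabinet.pen with p→/badoprep/gibu, c→teflaplo, which returns created.
Next I call abacus.seed with x→69, — result: 69.
I run abacus.reciproc(), and observe 1/69.
Next I call abacus.grow with x→16/9, and observe 371/207.
I use abacus.split with x→7/9, which returns 53/23.
I try shelf.stash with k→bracocru, v→~it, and observe nil.
Then shelf.stash with k→jut, v→-480, yielding nil.
Calling shelf.tallyup(), → 3.
I try abacus.grow with x→-63: -1396/23.

Answer: {bracocru=53/23, jut=-480, na=-943}


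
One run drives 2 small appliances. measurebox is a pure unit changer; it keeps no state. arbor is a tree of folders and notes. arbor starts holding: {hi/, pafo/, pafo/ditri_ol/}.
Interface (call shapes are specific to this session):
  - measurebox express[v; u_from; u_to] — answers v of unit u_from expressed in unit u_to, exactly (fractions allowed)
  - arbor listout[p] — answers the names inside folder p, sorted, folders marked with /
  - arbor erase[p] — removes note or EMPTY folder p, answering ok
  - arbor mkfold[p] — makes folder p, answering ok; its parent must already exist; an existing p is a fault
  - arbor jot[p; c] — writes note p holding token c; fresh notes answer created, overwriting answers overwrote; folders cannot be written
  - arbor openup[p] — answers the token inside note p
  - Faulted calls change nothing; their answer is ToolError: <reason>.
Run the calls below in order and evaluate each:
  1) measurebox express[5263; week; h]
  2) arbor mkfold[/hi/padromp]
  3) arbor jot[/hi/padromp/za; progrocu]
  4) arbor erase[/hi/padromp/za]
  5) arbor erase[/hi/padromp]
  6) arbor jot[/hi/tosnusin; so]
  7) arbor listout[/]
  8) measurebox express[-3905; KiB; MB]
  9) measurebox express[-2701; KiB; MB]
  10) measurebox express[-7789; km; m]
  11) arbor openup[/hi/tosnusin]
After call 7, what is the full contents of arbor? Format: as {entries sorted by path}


Answer: {hi/, hi/tosnusin=so, pafo/, pafo/ditri_ol/}

Derivation:
Then measurebox express with v=5263, u_from=week, u_to=h, giving 884184.
I call arbor mkfold with p=/hi/padromp, and see ok.
Using arbor jot with p=/hi/padromp/za, c=progrocu, and observe created.
I try arbor erase with p=/hi/padromp/za, and see ok.
Now I run arbor erase with p=/hi/padromp, → ok.
I invoke arbor jot with p=/hi/tosnusin, c=so, giving created.
Now I run arbor listout with p=/, — result: [hi/, pafo/].
I invoke measurebox express with v=-3905, u_from=KiB, u_to=MB, and observe -12496/3125.
I use measurebox express with v=-2701, u_from=KiB, u_to=MB, and observe -43216/15625.
Invoking measurebox express with v=-7789, u_from=km, u_to=m, and get -7789000.
Next I call arbor openup with p=/hi/tosnusin, yielding so.


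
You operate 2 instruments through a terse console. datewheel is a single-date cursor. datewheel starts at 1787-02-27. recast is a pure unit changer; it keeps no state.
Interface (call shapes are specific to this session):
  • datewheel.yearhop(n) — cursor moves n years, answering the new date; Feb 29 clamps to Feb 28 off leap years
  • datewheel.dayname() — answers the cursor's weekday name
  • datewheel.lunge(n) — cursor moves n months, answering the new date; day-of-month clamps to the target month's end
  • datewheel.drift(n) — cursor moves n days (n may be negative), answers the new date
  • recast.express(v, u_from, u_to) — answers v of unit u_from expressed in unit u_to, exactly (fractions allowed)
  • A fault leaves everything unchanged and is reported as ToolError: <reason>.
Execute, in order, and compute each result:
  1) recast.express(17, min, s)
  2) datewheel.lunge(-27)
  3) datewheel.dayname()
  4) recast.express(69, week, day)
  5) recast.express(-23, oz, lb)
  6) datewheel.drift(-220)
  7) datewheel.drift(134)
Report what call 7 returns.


Answer: 1784-09-02

Derivation:
Invoking recast.express(v='17', u_from='min', u_to='s'): 1020.
Using datewheel.lunge(n='-27'), and see 1784-11-27.
I run datewheel.dayname(), → Saturday.
I run recast.express(v='69', u_from='week', u_to='day'), yielding 483.
Now I run recast.express(v='-23', u_from='oz', u_to='lb'), and get -23/16.
Next I call datewheel.drift(n='-220'), and see 1784-04-21.
I try datewheel.drift(n='134'), and get 1784-09-02.


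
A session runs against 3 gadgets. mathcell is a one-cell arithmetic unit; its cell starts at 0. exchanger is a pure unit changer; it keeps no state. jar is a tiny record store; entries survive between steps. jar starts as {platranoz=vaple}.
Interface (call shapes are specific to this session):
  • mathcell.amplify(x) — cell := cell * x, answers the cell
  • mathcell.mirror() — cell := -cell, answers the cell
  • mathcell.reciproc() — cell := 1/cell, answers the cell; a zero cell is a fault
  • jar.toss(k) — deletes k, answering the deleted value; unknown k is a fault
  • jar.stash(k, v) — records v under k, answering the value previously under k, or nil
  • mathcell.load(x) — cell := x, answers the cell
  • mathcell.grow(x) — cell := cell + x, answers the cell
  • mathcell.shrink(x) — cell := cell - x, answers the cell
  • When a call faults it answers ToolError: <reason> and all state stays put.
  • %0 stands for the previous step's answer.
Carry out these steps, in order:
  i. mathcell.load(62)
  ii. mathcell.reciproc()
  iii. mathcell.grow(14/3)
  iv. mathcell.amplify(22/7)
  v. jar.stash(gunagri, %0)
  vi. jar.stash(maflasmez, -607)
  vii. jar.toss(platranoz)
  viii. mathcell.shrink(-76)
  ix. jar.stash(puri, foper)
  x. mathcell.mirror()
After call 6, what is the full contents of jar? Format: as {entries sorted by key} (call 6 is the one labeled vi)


% mathcell.load 62
:: 62
% mathcell.reciproc
:: 1/62
% mathcell.grow 14/3
:: 871/186
% mathcell.amplify 22/7
:: 9581/651
% jar.stash gunagri %0
:: nil
% jar.stash maflasmez -607
:: nil
% jar.toss platranoz
:: vaple
% mathcell.shrink -76
:: 59057/651
% jar.stash puri foper
:: nil
% mathcell.mirror
:: -59057/651

Answer: {gunagri=9581/651, maflasmez=-607, platranoz=vaple}


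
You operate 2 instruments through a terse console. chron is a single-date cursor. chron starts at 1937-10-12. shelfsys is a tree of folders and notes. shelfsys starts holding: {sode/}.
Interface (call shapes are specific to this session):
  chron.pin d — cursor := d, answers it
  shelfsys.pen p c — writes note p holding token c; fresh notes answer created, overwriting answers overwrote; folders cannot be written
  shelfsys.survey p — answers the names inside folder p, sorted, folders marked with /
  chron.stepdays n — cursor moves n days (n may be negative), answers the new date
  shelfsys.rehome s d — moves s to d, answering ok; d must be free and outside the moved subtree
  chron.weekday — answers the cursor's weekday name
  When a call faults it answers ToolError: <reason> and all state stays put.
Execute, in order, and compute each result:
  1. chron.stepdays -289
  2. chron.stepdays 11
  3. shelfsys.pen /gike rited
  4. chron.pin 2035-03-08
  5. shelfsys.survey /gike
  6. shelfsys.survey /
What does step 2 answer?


Answer: 1937-01-07

Derivation:
==> chron.stepdays(n: -289)
<== 1936-12-27
==> chron.stepdays(n: 11)
<== 1937-01-07
==> shelfsys.pen(p: /gike, c: rited)
<== created
==> chron.pin(d: 2035-03-08)
<== 2035-03-08
==> shelfsys.survey(p: /gike)
<== ToolError: not a directory
==> shelfsys.survey(p: /)
<== [gike, sode/]


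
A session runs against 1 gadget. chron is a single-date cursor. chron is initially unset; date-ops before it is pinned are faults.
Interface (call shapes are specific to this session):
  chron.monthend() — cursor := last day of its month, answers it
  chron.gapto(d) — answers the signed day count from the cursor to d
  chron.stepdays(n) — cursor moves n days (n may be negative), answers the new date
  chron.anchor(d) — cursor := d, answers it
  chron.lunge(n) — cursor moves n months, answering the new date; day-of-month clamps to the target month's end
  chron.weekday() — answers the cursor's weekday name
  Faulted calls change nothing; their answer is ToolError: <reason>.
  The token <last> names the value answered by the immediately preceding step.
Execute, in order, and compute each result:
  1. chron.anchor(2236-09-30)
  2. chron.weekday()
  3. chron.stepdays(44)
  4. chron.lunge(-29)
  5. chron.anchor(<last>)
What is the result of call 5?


% chron.anchor 2236-09-30
= 2236-09-30
% chron.weekday
= Friday
% chron.stepdays 44
= 2236-11-13
% chron.lunge -29
= 2234-06-13
% chron.anchor <last>
= 2234-06-13

Answer: 2234-06-13


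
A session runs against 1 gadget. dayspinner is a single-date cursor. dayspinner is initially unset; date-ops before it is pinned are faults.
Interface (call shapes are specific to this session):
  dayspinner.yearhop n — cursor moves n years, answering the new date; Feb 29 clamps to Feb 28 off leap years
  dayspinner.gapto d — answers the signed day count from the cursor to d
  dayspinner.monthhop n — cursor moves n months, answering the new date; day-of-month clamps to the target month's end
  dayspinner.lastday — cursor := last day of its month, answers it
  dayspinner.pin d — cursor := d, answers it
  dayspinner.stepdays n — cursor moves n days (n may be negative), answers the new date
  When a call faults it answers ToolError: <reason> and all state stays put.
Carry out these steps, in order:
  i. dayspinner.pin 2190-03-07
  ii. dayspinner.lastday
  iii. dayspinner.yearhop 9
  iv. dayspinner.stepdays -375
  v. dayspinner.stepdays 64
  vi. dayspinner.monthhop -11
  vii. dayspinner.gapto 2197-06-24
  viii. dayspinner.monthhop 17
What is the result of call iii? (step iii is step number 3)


Answer: 2199-03-31

Derivation:
>> dayspinner.pin(2190-03-07)
<< 2190-03-07
>> dayspinner.lastday()
<< 2190-03-31
>> dayspinner.yearhop(9)
<< 2199-03-31
>> dayspinner.stepdays(-375)
<< 2198-03-21
>> dayspinner.stepdays(64)
<< 2198-05-24
>> dayspinner.monthhop(-11)
<< 2197-06-24
>> dayspinner.gapto(2197-06-24)
<< 0
>> dayspinner.monthhop(17)
<< 2198-11-24


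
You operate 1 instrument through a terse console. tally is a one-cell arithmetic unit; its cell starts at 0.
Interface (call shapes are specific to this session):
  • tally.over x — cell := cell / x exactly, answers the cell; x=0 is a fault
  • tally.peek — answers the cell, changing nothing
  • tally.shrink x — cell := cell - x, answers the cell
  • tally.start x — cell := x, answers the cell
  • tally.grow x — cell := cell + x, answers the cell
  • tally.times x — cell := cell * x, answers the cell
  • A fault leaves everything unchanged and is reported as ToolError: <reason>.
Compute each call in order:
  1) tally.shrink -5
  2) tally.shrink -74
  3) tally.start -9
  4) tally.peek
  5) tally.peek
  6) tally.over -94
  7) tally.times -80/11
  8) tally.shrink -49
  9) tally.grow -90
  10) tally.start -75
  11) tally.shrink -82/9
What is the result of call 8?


Answer: 24973/517

Derivation:
// 1. tally.shrink(x=-5) : 5
// 2. tally.shrink(x=-74) : 79
// 3. tally.start(x=-9) : -9
// 4. tally.peek() : -9
// 5. tally.peek() : -9
// 6. tally.over(x=-94) : 9/94
// 7. tally.times(x=-80/11) : -360/517
// 8. tally.shrink(x=-49) : 24973/517
// 9. tally.grow(x=-90) : -21557/517
// 10. tally.start(x=-75) : -75
// 11. tally.shrink(x=-82/9) : -593/9


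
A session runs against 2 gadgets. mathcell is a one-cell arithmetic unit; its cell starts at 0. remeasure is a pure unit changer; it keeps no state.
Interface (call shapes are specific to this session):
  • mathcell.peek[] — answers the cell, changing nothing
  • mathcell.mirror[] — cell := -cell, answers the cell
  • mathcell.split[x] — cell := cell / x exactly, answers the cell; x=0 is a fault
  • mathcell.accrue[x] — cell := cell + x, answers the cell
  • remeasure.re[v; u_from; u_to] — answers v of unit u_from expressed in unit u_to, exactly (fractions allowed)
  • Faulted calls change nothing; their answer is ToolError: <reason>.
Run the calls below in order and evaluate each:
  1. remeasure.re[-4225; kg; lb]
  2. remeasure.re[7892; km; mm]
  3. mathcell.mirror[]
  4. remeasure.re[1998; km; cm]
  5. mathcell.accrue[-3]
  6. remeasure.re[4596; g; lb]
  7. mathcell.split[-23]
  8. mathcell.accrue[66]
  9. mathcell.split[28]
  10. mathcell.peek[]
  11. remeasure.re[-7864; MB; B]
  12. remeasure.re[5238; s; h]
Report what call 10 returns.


Answer: 1521/644

Derivation:
→ remeasure.re(v=-4225, u_from=kg, u_to=lb)
← -422500000000/45359237
→ remeasure.re(v=7892, u_from=km, u_to=mm)
← 7892000000
→ mathcell.mirror()
← 0
→ remeasure.re(v=1998, u_from=km, u_to=cm)
← 199800000
→ mathcell.accrue(x=-3)
← -3
→ remeasure.re(v=4596, u_from=g, u_to=lb)
← 459600000/45359237
→ mathcell.split(x=-23)
← 3/23
→ mathcell.accrue(x=66)
← 1521/23
→ mathcell.split(x=28)
← 1521/644
→ mathcell.peek()
← 1521/644
→ remeasure.re(v=-7864, u_from=MB, u_to=B)
← -7864000000
→ remeasure.re(v=5238, u_from=s, u_to=h)
← 291/200


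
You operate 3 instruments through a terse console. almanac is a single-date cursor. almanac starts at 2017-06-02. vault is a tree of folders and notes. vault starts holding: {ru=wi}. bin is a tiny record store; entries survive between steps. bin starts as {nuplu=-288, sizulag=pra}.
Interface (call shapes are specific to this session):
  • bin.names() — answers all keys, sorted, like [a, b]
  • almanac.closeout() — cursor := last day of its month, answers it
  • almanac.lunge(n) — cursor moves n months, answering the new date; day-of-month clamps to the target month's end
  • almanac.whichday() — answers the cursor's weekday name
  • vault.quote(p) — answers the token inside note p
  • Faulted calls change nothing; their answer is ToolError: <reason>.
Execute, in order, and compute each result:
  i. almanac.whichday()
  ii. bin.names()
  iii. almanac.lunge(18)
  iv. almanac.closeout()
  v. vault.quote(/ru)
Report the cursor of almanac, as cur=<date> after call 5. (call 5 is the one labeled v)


·→ almanac.whichday()
·← Friday
·→ bin.names()
·← [nuplu, sizulag]
·→ almanac.lunge(n=18)
·← 2018-12-02
·→ almanac.closeout()
·← 2018-12-31
·→ vault.quote(p=/ru)
·← wi

Answer: cur=2018-12-31


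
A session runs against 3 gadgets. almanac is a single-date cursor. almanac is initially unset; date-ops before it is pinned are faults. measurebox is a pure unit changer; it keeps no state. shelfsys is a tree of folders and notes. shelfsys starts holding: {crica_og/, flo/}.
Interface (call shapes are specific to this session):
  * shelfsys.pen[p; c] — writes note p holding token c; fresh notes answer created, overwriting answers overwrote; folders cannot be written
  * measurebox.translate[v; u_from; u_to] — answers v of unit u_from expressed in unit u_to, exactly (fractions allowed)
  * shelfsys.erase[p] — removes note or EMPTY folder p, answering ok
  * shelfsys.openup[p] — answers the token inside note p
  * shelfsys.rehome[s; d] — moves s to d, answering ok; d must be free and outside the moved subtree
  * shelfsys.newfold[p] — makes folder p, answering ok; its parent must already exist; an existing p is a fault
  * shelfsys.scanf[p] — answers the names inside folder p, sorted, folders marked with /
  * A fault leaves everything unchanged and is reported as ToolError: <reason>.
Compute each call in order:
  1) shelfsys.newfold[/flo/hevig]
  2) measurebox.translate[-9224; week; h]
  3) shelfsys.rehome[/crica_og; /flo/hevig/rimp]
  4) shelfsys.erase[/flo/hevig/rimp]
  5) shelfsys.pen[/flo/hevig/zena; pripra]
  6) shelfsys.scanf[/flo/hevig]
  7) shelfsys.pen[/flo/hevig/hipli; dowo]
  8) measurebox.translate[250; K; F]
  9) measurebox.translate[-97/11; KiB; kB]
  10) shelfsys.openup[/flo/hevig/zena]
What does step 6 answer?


Answer: [zena]

Derivation:
% shelfsys.newfold /flo/hevig
  ok
% measurebox.translate -9224 week h
  -1549632
% shelfsys.rehome /crica_og /flo/hevig/rimp
  ok
% shelfsys.erase /flo/hevig/rimp
  ok
% shelfsys.pen /flo/hevig/zena pripra
  created
% shelfsys.scanf /flo/hevig
  [zena]
% shelfsys.pen /flo/hevig/hipli dowo
  created
% measurebox.translate 250 K F
  -967/100
% measurebox.translate -97/11 KiB kB
  -12416/1375
% shelfsys.openup /flo/hevig/zena
  pripra
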